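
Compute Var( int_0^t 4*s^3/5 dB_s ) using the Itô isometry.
Var = 16*t^7/175

The Itô integral of a deterministic integrand f(s) has mean 0 because each increment f(s) * (B_{s+ds} - B_s) has mean 0. By the Itô isometry:
  Var( int_0^t f(s) dB_s ) = E[ (int_0^t f(s) dB_s)^2 ] = int_0^t f(s)^2 ds.
Here f(s) = 4*s^3/5, so f(s)^2 = 16*s^6/25. Integrate:
  int_0^t (16*s^6/25) ds = 16*t^7/175.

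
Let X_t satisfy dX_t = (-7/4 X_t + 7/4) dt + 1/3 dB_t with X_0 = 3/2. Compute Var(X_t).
Var(X_t) = 2/63 - 2*exp(-7*t/2)/63

The variance V(t) = Var(X_t) satisfies V'(t) = 2 a V(t) + c^2 with V(0) = 0 (drift coefficient is linear in X, diffusion is constant). With a = -7/4, c = 1/3, the solution is
  V(t) = (c^2 / (2 a)) * (exp(2 a t) - 1)
       = ((1/3)^2 / (2*(-7/4))) * (exp((-7/2) t) - 1)
       = 2/63 - 2*exp(-7*t/2)/63.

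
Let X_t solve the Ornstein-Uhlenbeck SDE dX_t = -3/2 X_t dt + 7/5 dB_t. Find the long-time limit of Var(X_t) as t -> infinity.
lim Var(X_t) = 49/75

The OU SDE dX = -theta X dt + sigma dB admits the integrating factor exp(theta t): d(exp(theta t) X_t) = sigma exp(theta t) dB_t. Integrating from 0 to t gives X_t = x_0 * exp(-theta t) + sigma * int_0^t exp(-theta (t-s)) dB_s for any initial x_0. The Itô integral has variance (by the Itô isometry) sigma^2 * int_0^t exp(-2 theta (t - s)) ds = sigma^2 * (1 - exp(-2 theta t)) / (2 theta), independent of x_0.
With theta = 3/2, sigma = 7/5:
  Var(X_t) = (7/5)^2 * (1 - exp(-2*3/2 t)) / (2 * 3/2) = 49/75 - 49*exp(-3*t)/75.
As t -> infinity, exp(-2*3/2 t) -> 0, so the stationary variance is sigma^2 / (2 theta) = 49/75.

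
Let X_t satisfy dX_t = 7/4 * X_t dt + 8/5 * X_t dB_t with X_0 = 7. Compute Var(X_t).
Var(X_t) = 49*(exp(64*t/25) - 1)*exp(7*t/2)

For GBM dX = mu X dt + sigma X dB with X_0 = x_0, apply Itô to Y = log X: dY = (mu - sigma^2/2) dt + sigma dB, so Y_t = log(x_0) + (mu - sigma^2/2) t + sigma B_t and hence X_t = x_0 * exp((mu - sigma^2/2) t + sigma B_t).
With mu = 7/4, sigma = 8/5, x_0 = 7, this gives:
  X_t = 7 * exp((47/100) * t + (8/5) * B_t).
Since sigma*B_t ~ Normal(0, sigma^2 t), E[exp(sigma*B_t)] = exp(sigma^2 t / 2); so E[X_t] = x_0 * exp((mu - sigma^2/2) t) * exp(sigma^2 t / 2) = x_0 * exp(mu t) = 7*exp(7*t/4).
Var(X_t) = E[X_t^2] - (E[X_t])^2 = x_0^2 * exp(2 mu t) * (exp(sigma^2 t) - 1) = 49*(exp(64*t/25) - 1)*exp(7*t/2).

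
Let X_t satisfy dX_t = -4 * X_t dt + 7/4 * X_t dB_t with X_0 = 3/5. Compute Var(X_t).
Var(X_t) = (9*exp(49*t/16) - 9)*exp(-8*t)/25

For GBM dX = mu X dt + sigma X dB with X_0 = x_0, apply Itô to Y = log X: dY = (mu - sigma^2/2) dt + sigma dB, so Y_t = log(x_0) + (mu - sigma^2/2) t + sigma B_t and hence X_t = x_0 * exp((mu - sigma^2/2) t + sigma B_t).
With mu = -4, sigma = 7/4, x_0 = 3/5, this gives:
  X_t = 3/5 * exp((-177/32) * t + (7/4) * B_t).
Since sigma*B_t ~ Normal(0, sigma^2 t), E[exp(sigma*B_t)] = exp(sigma^2 t / 2); so E[X_t] = x_0 * exp((mu - sigma^2/2) t) * exp(sigma^2 t / 2) = x_0 * exp(mu t) = 3*exp(-4*t)/5.
Var(X_t) = E[X_t^2] - (E[X_t])^2 = x_0^2 * exp(2 mu t) * (exp(sigma^2 t) - 1) = (9*exp(49*t/16) - 9)*exp(-8*t)/25.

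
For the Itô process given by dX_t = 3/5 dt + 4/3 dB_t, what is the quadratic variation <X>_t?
<X>_t = 16*t/9

For an Itô process dX_t = a(t) dt + b(t) dB_t, the quadratic variation is <X>_t = int_0^t b(s)^2 ds (the drift term does not contribute). Here b(s) = 4/3, so
  b(s)^2 = 16/9.
Integrating from 0 to t:
  <X>_t = int_0^t (16/9) ds = 16*t/9.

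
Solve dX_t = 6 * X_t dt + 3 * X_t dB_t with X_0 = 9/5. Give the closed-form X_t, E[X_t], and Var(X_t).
X_t = 9/5 * exp((3/2) t + (3) B_t); E[X_t] = 9*exp(6*t)/5; Var(X_t) = 81*(exp(9*t) - 1)*exp(12*t)/25

For GBM dX = mu X dt + sigma X dB with X_0 = x_0, apply Itô to Y = log X: dY = (mu - sigma^2/2) dt + sigma dB, so Y_t = log(x_0) + (mu - sigma^2/2) t + sigma B_t and hence X_t = x_0 * exp((mu - sigma^2/2) t + sigma B_t).
With mu = 6, sigma = 3, x_0 = 9/5, this gives:
  X_t = 9/5 * exp((3/2) * t + (3) * B_t).
Since sigma*B_t ~ Normal(0, sigma^2 t), E[exp(sigma*B_t)] = exp(sigma^2 t / 2); so E[X_t] = x_0 * exp((mu - sigma^2/2) t) * exp(sigma^2 t / 2) = x_0 * exp(mu t) = 9*exp(6*t)/5.
Var(X_t) = E[X_t^2] - (E[X_t])^2 = x_0^2 * exp(2 mu t) * (exp(sigma^2 t) - 1) = 81*(exp(9*t) - 1)*exp(12*t)/25.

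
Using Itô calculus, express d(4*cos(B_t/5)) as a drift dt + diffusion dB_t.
d(4*cos(B_t/5)) = (-2*cos(B_t/5)/25) dt + (-4*sin(B_t/5)/5) dB_t

Itô's formula for f(B_t) gives d f(B_t) = f'(B_t) dB_t + (1/2) f''(B_t) dt. Compute derivatives of f(x) = 4*cos(x/5):
  f'(x)  = -4*sin(x/5)/5
  f''(x) = -4*cos(x/5)/25
Substitute x = B_t and multiply the f'' term by 1/2:
  drift     = (1/2) * (-4*cos(x/5)/25) evaluated at B_t = -2*cos(B_t/5)/25
  diffusion = (-4*sin(x/5)/5) evaluated at B_t = -4*sin(B_t/5)/5
Therefore d(4*cos(B_t/5)) = (-2*cos(B_t/5)/25) dt + (-4*sin(B_t/5)/5) dB_t.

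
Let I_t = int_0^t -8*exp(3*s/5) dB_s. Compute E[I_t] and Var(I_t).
E[I_t] = 0; Var(I_t) = 160*exp(6*t/5)/3 - 160/3

The Itô integral of a deterministic integrand f(s) has mean 0 because each increment f(s) * (B_{s+ds} - B_s) has mean 0. By the Itô isometry:
  Var( int_0^t f(s) dB_s ) = E[ (int_0^t f(s) dB_s)^2 ] = int_0^t f(s)^2 ds.
Here f(s) = -8*exp(3*s/5), so f(s)^2 = 64*exp(6*s/5). Integrate:
  int_0^t (64*exp(6*s/5)) ds = 160*exp(6*t/5)/3 - 160/3.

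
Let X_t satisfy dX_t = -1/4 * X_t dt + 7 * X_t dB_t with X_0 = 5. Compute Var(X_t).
Var(X_t) = (25*exp(49*t) - 25)*exp(-t/2)

For GBM dX = mu X dt + sigma X dB with X_0 = x_0, apply Itô to Y = log X: dY = (mu - sigma^2/2) dt + sigma dB, so Y_t = log(x_0) + (mu - sigma^2/2) t + sigma B_t and hence X_t = x_0 * exp((mu - sigma^2/2) t + sigma B_t).
With mu = -1/4, sigma = 7, x_0 = 5, this gives:
  X_t = 5 * exp((-99/4) * t + (7) * B_t).
Since sigma*B_t ~ Normal(0, sigma^2 t), E[exp(sigma*B_t)] = exp(sigma^2 t / 2); so E[X_t] = x_0 * exp((mu - sigma^2/2) t) * exp(sigma^2 t / 2) = x_0 * exp(mu t) = 5*exp(-t/4).
Var(X_t) = E[X_t^2] - (E[X_t])^2 = x_0^2 * exp(2 mu t) * (exp(sigma^2 t) - 1) = (25*exp(49*t) - 25)*exp(-t/2).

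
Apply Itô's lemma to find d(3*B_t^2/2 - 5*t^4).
d(3*B_t^2/2 - 5*t^4) = (3/2 - 20*t^3) dt + (3*B_t) dB_t

Itô's formula for f(t, x): d f(t, B_t) = (f_t + (1/2) f_xx) dt + f_x dB_t. Compute partials of f(t, x) = -5*t^4 + 3*x^2/2:
  f_t(t,x)  = -20*t^3
  f_x(t,x)  = 3*x
  f_xx(t,x) = 3
Assemble drift = f_t + (1/2) f_xx = 3/2 - 20*t^3 and diffusion = f_x = 3*x. Substituting x = B_t:
  d(3*B_t^2/2 - 5*t^4) = (3/2 - 20*t^3) dt + (3*B_t) dB_t.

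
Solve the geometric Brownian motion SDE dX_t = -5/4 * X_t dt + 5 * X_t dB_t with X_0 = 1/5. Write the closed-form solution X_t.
X_t = 1/5 * exp((-55/4) * t + (5) * B_t)

For GBM dX = mu X dt + sigma X dB with X_0 = x_0, apply Itô to Y = log X: dY = (mu - sigma^2/2) dt + sigma dB, so Y_t = log(x_0) + (mu - sigma^2/2) t + sigma B_t and hence X_t = x_0 * exp((mu - sigma^2/2) t + sigma B_t).
With mu = -5/4, sigma = 5, x_0 = 1/5, this gives:
  X_t = 1/5 * exp((-55/4) * t + (5) * B_t).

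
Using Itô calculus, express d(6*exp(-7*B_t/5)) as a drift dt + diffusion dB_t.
d(6*exp(-7*B_t/5)) = (147*exp(-7*B_t/5)/25) dt + (-42*exp(-7*B_t/5)/5) dB_t

Itô's formula for f(B_t) gives d f(B_t) = f'(B_t) dB_t + (1/2) f''(B_t) dt. Compute derivatives of f(x) = 6*exp(-7*x/5):
  f'(x)  = -42*exp(-7*x/5)/5
  f''(x) = 294*exp(-7*x/5)/25
Substitute x = B_t and multiply the f'' term by 1/2:
  drift     = (1/2) * (294*exp(-7*x/5)/25) evaluated at B_t = 147*exp(-7*B_t/5)/25
  diffusion = (-42*exp(-7*x/5)/5) evaluated at B_t = -42*exp(-7*B_t/5)/5
Therefore d(6*exp(-7*B_t/5)) = (147*exp(-7*B_t/5)/25) dt + (-42*exp(-7*B_t/5)/5) dB_t.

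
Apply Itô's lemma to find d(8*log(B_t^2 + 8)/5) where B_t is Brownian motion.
d(8*log(B_t^2 + 8)/5) = (8*(8 - B_t^2)/(5*(B_t^2 + 8)^2)) dt + (16*B_t/(5*(B_t^2 + 8))) dB_t

Itô's formula for f(B_t) gives d f(B_t) = f'(B_t) dB_t + (1/2) f''(B_t) dt. Compute derivatives of f(x) = 8*log(x^2 + 8)/5:
  f'(x)  = 16*x/(5*(x^2 + 8))
  f''(x) = 16*(8 - x^2)/(5*(x^2 + 8)^2)
Substitute x = B_t and multiply the f'' term by 1/2:
  drift     = (1/2) * (16*(8 - x^2)/(5*(x^2 + 8)^2)) evaluated at B_t = 8*(8 - B_t^2)/(5*(B_t^2 + 8)^2)
  diffusion = (16*x/(5*(x^2 + 8))) evaluated at B_t = 16*B_t/(5*(B_t^2 + 8))
Therefore d(8*log(B_t^2 + 8)/5) = (8*(8 - B_t^2)/(5*(B_t^2 + 8)^2)) dt + (16*B_t/(5*(B_t^2 + 8))) dB_t.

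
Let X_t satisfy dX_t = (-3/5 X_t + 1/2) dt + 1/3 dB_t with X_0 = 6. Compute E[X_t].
E[X_t] = 5/6 + 31*exp(-3*t/5)/6

Taking expectations and using E[dB_t] = 0, the mean m(t) = E[X_t] satisfies the ODE m'(t) = a m(t) + b with m(0) = x_0. With a = -3/5, b = 1/2, x_0 = 6, the solution is
  m(t) = x_0 * exp(a t) + (b/a) * (exp(a t) - 1)
       = 6 * exp((-3/5) t) + ((1/2)/(-3/5)) * (exp((-3/5) t) - 1)
       = 5/6 + 31*exp(-3*t/5)/6.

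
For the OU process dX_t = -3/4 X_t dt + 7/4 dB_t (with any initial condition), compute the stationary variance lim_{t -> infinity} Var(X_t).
lim Var(X_t) = 49/24

The OU SDE dX = -theta X dt + sigma dB admits the integrating factor exp(theta t): d(exp(theta t) X_t) = sigma exp(theta t) dB_t. Integrating from 0 to t gives X_t = x_0 * exp(-theta t) + sigma * int_0^t exp(-theta (t-s)) dB_s for any initial x_0. The Itô integral has variance (by the Itô isometry) sigma^2 * int_0^t exp(-2 theta (t - s)) ds = sigma^2 * (1 - exp(-2 theta t)) / (2 theta), independent of x_0.
With theta = 3/4, sigma = 7/4:
  Var(X_t) = (7/4)^2 * (1 - exp(-2*3/4 t)) / (2 * 3/4) = 49/24 - 49*exp(-3*t/2)/24.
As t -> infinity, exp(-2*3/4 t) -> 0, so the stationary variance is sigma^2 / (2 theta) = 49/24.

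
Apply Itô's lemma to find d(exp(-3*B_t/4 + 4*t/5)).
d(exp(-3*B_t/4 + 4*t/5)) = (173*exp(-3*B_t/4 + 4*t/5)/160) dt + (-3*exp(-3*B_t/4 + 4*t/5)/4) dB_t

Itô's formula for f(t, x): d f(t, B_t) = (f_t + (1/2) f_xx) dt + f_x dB_t. Compute partials of f(t, x) = exp(4*t/5 - 3*x/4):
  f_t(t,x)  = 4*exp(4*t/5 - 3*x/4)/5
  f_x(t,x)  = -3*exp(4*t/5 - 3*x/4)/4
  f_xx(t,x) = 9*exp(4*t/5 - 3*x/4)/16
Assemble drift = f_t + (1/2) f_xx = 173*exp(4*t/5 - 3*x/4)/160 and diffusion = f_x = -3*exp(4*t/5 - 3*x/4)/4. Substituting x = B_t:
  d(exp(-3*B_t/4 + 4*t/5)) = (173*exp(-3*B_t/4 + 4*t/5)/160) dt + (-3*exp(-3*B_t/4 + 4*t/5)/4) dB_t.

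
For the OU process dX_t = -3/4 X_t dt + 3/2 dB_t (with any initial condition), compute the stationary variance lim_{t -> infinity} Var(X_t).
lim Var(X_t) = 3/2

The OU SDE dX = -theta X dt + sigma dB admits the integrating factor exp(theta t): d(exp(theta t) X_t) = sigma exp(theta t) dB_t. Integrating from 0 to t gives X_t = x_0 * exp(-theta t) + sigma * int_0^t exp(-theta (t-s)) dB_s for any initial x_0. The Itô integral has variance (by the Itô isometry) sigma^2 * int_0^t exp(-2 theta (t - s)) ds = sigma^2 * (1 - exp(-2 theta t)) / (2 theta), independent of x_0.
With theta = 3/4, sigma = 3/2:
  Var(X_t) = (3/2)^2 * (1 - exp(-2*3/4 t)) / (2 * 3/4) = 3/2 - 3*exp(-3*t/2)/2.
As t -> infinity, exp(-2*3/4 t) -> 0, so the stationary variance is sigma^2 / (2 theta) = 3/2.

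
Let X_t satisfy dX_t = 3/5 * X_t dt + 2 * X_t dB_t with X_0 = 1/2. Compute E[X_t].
E[X_t] = exp(3*t/5)/2

For GBM dX = mu X dt + sigma X dB with X_0 = x_0, apply Itô to Y = log X: dY = (mu - sigma^2/2) dt + sigma dB, so Y_t = log(x_0) + (mu - sigma^2/2) t + sigma B_t and hence X_t = x_0 * exp((mu - sigma^2/2) t + sigma B_t).
With mu = 3/5, sigma = 2, x_0 = 1/2, this gives:
  X_t = 1/2 * exp((-7/5) * t + (2) * B_t).
Since sigma*B_t ~ Normal(0, sigma^2 t), E[exp(sigma*B_t)] = exp(sigma^2 t / 2); so E[X_t] = x_0 * exp((mu - sigma^2/2) t) * exp(sigma^2 t / 2) = x_0 * exp(mu t) = exp(3*t/5)/2.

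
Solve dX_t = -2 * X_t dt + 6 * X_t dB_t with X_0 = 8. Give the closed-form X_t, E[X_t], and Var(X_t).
X_t = 8 * exp((-20) t + (6) B_t); E[X_t] = 8*exp(-2*t); Var(X_t) = (64*exp(36*t) - 64)*exp(-4*t)

For GBM dX = mu X dt + sigma X dB with X_0 = x_0, apply Itô to Y = log X: dY = (mu - sigma^2/2) dt + sigma dB, so Y_t = log(x_0) + (mu - sigma^2/2) t + sigma B_t and hence X_t = x_0 * exp((mu - sigma^2/2) t + sigma B_t).
With mu = -2, sigma = 6, x_0 = 8, this gives:
  X_t = 8 * exp((-20) * t + (6) * B_t).
Since sigma*B_t ~ Normal(0, sigma^2 t), E[exp(sigma*B_t)] = exp(sigma^2 t / 2); so E[X_t] = x_0 * exp((mu - sigma^2/2) t) * exp(sigma^2 t / 2) = x_0 * exp(mu t) = 8*exp(-2*t).
Var(X_t) = E[X_t^2] - (E[X_t])^2 = x_0^2 * exp(2 mu t) * (exp(sigma^2 t) - 1) = (64*exp(36*t) - 64)*exp(-4*t).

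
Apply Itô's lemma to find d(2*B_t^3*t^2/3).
d(2*B_t^3*t^2/3) = (2*B_t*t*(2*B_t^2 + 3*t)/3) dt + (2*B_t^2*t^2) dB_t

Itô's formula for f(t, x): d f(t, B_t) = (f_t + (1/2) f_xx) dt + f_x dB_t. Compute partials of f(t, x) = 2*t^2*x^3/3:
  f_t(t,x)  = 4*t*x^3/3
  f_x(t,x)  = 2*t^2*x^2
  f_xx(t,x) = 4*t^2*x
Assemble drift = f_t + (1/2) f_xx = 2*t*x*(3*t + 2*x^2)/3 and diffusion = f_x = 2*t^2*x^2. Substituting x = B_t:
  d(2*B_t^3*t^2/3) = (2*B_t*t*(2*B_t^2 + 3*t)/3) dt + (2*B_t^2*t^2) dB_t.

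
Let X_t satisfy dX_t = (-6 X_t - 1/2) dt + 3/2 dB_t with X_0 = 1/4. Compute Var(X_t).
Var(X_t) = 3/16 - 3*exp(-12*t)/16

The variance V(t) = Var(X_t) satisfies V'(t) = 2 a V(t) + c^2 with V(0) = 0 (drift coefficient is linear in X, diffusion is constant). With a = -6, c = 3/2, the solution is
  V(t) = (c^2 / (2 a)) * (exp(2 a t) - 1)
       = ((3/2)^2 / (2*(-6))) * (exp((-12) t) - 1)
       = 3/16 - 3*exp(-12*t)/16.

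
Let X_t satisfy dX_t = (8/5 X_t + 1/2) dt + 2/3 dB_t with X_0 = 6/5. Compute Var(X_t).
Var(X_t) = 5*exp(16*t/5)/36 - 5/36

The variance V(t) = Var(X_t) satisfies V'(t) = 2 a V(t) + c^2 with V(0) = 0 (drift coefficient is linear in X, diffusion is constant). With a = 8/5, c = 2/3, the solution is
  V(t) = (c^2 / (2 a)) * (exp(2 a t) - 1)
       = ((2/3)^2 / (2*(8/5))) * (exp((16/5) t) - 1)
       = 5*exp(16*t/5)/36 - 5/36.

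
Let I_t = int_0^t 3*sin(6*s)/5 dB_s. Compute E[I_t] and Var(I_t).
E[I_t] = 0; Var(I_t) = 9*t/50 - 3*sin(12*t)/200

The Itô integral of a deterministic integrand f(s) has mean 0 because each increment f(s) * (B_{s+ds} - B_s) has mean 0. By the Itô isometry:
  Var( int_0^t f(s) dB_s ) = E[ (int_0^t f(s) dB_s)^2 ] = int_0^t f(s)^2 ds.
Here f(s) = 3*sin(6*s)/5, so f(s)^2 = 9*sin(6*s)^2/25. Integrate:
  int_0^t (9*sin(6*s)^2/25) ds = 9*t/50 - 3*sin(12*t)/200.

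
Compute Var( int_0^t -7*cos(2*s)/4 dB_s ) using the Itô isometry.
Var = 49*t/32 + 49*sin(4*t)/128

The Itô integral of a deterministic integrand f(s) has mean 0 because each increment f(s) * (B_{s+ds} - B_s) has mean 0. By the Itô isometry:
  Var( int_0^t f(s) dB_s ) = E[ (int_0^t f(s) dB_s)^2 ] = int_0^t f(s)^2 ds.
Here f(s) = -7*cos(2*s)/4, so f(s)^2 = 49*cos(2*s)^2/16. Integrate:
  int_0^t (49*cos(2*s)^2/16) ds = 49*t/32 + 49*sin(4*t)/128.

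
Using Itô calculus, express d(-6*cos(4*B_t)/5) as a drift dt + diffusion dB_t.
d(-6*cos(4*B_t)/5) = (48*cos(4*B_t)/5) dt + (24*sin(4*B_t)/5) dB_t

Itô's formula for f(B_t) gives d f(B_t) = f'(B_t) dB_t + (1/2) f''(B_t) dt. Compute derivatives of f(x) = -6*cos(4*x)/5:
  f'(x)  = 24*sin(4*x)/5
  f''(x) = 96*cos(4*x)/5
Substitute x = B_t and multiply the f'' term by 1/2:
  drift     = (1/2) * (96*cos(4*x)/5) evaluated at B_t = 48*cos(4*B_t)/5
  diffusion = (24*sin(4*x)/5) evaluated at B_t = 24*sin(4*B_t)/5
Therefore d(-6*cos(4*B_t)/5) = (48*cos(4*B_t)/5) dt + (24*sin(4*B_t)/5) dB_t.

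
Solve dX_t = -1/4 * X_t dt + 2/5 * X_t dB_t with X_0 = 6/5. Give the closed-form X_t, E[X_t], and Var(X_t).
X_t = 6/5 * exp((-33/100) t + (2/5) B_t); E[X_t] = 6*exp(-t/4)/5; Var(X_t) = (36*exp(4*t/25) - 36)*exp(-t/2)/25

For GBM dX = mu X dt + sigma X dB with X_0 = x_0, apply Itô to Y = log X: dY = (mu - sigma^2/2) dt + sigma dB, so Y_t = log(x_0) + (mu - sigma^2/2) t + sigma B_t and hence X_t = x_0 * exp((mu - sigma^2/2) t + sigma B_t).
With mu = -1/4, sigma = 2/5, x_0 = 6/5, this gives:
  X_t = 6/5 * exp((-33/100) * t + (2/5) * B_t).
Since sigma*B_t ~ Normal(0, sigma^2 t), E[exp(sigma*B_t)] = exp(sigma^2 t / 2); so E[X_t] = x_0 * exp((mu - sigma^2/2) t) * exp(sigma^2 t / 2) = x_0 * exp(mu t) = 6*exp(-t/4)/5.
Var(X_t) = E[X_t^2] - (E[X_t])^2 = x_0^2 * exp(2 mu t) * (exp(sigma^2 t) - 1) = (36*exp(4*t/25) - 36)*exp(-t/2)/25.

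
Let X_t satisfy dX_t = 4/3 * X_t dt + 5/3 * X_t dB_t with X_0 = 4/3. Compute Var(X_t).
Var(X_t) = 16*(exp(25*t/9) - 1)*exp(8*t/3)/9

For GBM dX = mu X dt + sigma X dB with X_0 = x_0, apply Itô to Y = log X: dY = (mu - sigma^2/2) dt + sigma dB, so Y_t = log(x_0) + (mu - sigma^2/2) t + sigma B_t and hence X_t = x_0 * exp((mu - sigma^2/2) t + sigma B_t).
With mu = 4/3, sigma = 5/3, x_0 = 4/3, this gives:
  X_t = 4/3 * exp((-1/18) * t + (5/3) * B_t).
Since sigma*B_t ~ Normal(0, sigma^2 t), E[exp(sigma*B_t)] = exp(sigma^2 t / 2); so E[X_t] = x_0 * exp((mu - sigma^2/2) t) * exp(sigma^2 t / 2) = x_0 * exp(mu t) = 4*exp(4*t/3)/3.
Var(X_t) = E[X_t^2] - (E[X_t])^2 = x_0^2 * exp(2 mu t) * (exp(sigma^2 t) - 1) = 16*(exp(25*t/9) - 1)*exp(8*t/3)/9.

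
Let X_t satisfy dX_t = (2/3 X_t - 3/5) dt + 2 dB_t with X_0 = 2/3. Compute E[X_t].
E[X_t] = 9/10 - 7*exp(2*t/3)/30

Taking expectations and using E[dB_t] = 0, the mean m(t) = E[X_t] satisfies the ODE m'(t) = a m(t) + b with m(0) = x_0. With a = 2/3, b = -3/5, x_0 = 2/3, the solution is
  m(t) = x_0 * exp(a t) + (b/a) * (exp(a t) - 1)
       = (2/3) * exp((2/3) t) + ((-3/5)/(2/3)) * (exp((2/3) t) - 1)
       = 9/10 - 7*exp(2*t/3)/30.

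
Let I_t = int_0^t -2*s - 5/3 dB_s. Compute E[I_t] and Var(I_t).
E[I_t] = 0; Var(I_t) = t*(12*t^2 + 30*t + 25)/9

The Itô integral of a deterministic integrand f(s) has mean 0 because each increment f(s) * (B_{s+ds} - B_s) has mean 0. By the Itô isometry:
  Var( int_0^t f(s) dB_s ) = E[ (int_0^t f(s) dB_s)^2 ] = int_0^t f(s)^2 ds.
Here f(s) = -2*s - 5/3, so f(s)^2 = (6*s + 5)^2/9. Integrate:
  int_0^t ((6*s + 5)^2/9) ds = t*(12*t^2 + 30*t + 25)/9.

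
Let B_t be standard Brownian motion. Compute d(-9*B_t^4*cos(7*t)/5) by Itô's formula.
d(-9*B_t^4*cos(7*t)/5) = (9*B_t^2*(7*B_t^2*sin(7*t) - 6*cos(7*t))/5) dt + (-36*B_t^3*cos(7*t)/5) dB_t

Itô's formula for f(t, x): d f(t, B_t) = (f_t + (1/2) f_xx) dt + f_x dB_t. Compute partials of f(t, x) = -9*x^4*cos(7*t)/5:
  f_t(t,x)  = 63*x^4*sin(7*t)/5
  f_x(t,x)  = -36*x^3*cos(7*t)/5
  f_xx(t,x) = -108*x^2*cos(7*t)/5
Assemble drift = f_t + (1/2) f_xx = 9*x^2*(7*x^2*sin(7*t) - 6*cos(7*t))/5 and diffusion = f_x = -36*x^3*cos(7*t)/5. Substituting x = B_t:
  d(-9*B_t^4*cos(7*t)/5) = (9*B_t^2*(7*B_t^2*sin(7*t) - 6*cos(7*t))/5) dt + (-36*B_t^3*cos(7*t)/5) dB_t.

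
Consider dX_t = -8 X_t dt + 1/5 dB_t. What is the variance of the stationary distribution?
lim Var(X_t) = 1/400

The OU SDE dX = -theta X dt + sigma dB admits the integrating factor exp(theta t): d(exp(theta t) X_t) = sigma exp(theta t) dB_t. Integrating from 0 to t gives X_t = x_0 * exp(-theta t) + sigma * int_0^t exp(-theta (t-s)) dB_s for any initial x_0. The Itô integral has variance (by the Itô isometry) sigma^2 * int_0^t exp(-2 theta (t - s)) ds = sigma^2 * (1 - exp(-2 theta t)) / (2 theta), independent of x_0.
With theta = 8, sigma = 1/5:
  Var(X_t) = (1/5)^2 * (1 - exp(-2*8 t)) / (2 * 8) = 1/400 - exp(-16*t)/400.
As t -> infinity, exp(-2*8 t) -> 0, so the stationary variance is sigma^2 / (2 theta) = 1/400.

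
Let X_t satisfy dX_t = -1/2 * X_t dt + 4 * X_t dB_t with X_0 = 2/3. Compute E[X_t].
E[X_t] = 2*exp(-t/2)/3

For GBM dX = mu X dt + sigma X dB with X_0 = x_0, apply Itô to Y = log X: dY = (mu - sigma^2/2) dt + sigma dB, so Y_t = log(x_0) + (mu - sigma^2/2) t + sigma B_t and hence X_t = x_0 * exp((mu - sigma^2/2) t + sigma B_t).
With mu = -1/2, sigma = 4, x_0 = 2/3, this gives:
  X_t = 2/3 * exp((-17/2) * t + (4) * B_t).
Since sigma*B_t ~ Normal(0, sigma^2 t), E[exp(sigma*B_t)] = exp(sigma^2 t / 2); so E[X_t] = x_0 * exp((mu - sigma^2/2) t) * exp(sigma^2 t / 2) = x_0 * exp(mu t) = 2*exp(-t/2)/3.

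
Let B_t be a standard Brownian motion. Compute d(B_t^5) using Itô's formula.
d(B_t^5) = (10*B_t^3) dt + (5*B_t^4) dB_t

Itô's formula for f(B_t) gives d f(B_t) = f'(B_t) dB_t + (1/2) f''(B_t) dt. Compute derivatives of f(x) = x^5:
  f'(x)  = 5*x^4
  f''(x) = 20*x^3
Substitute x = B_t and multiply the f'' term by 1/2:
  drift     = (1/2) * (20*x^3) evaluated at B_t = 10*B_t^3
  diffusion = (5*x^4) evaluated at B_t = 5*B_t^4
Therefore d(B_t^5) = (10*B_t^3) dt + (5*B_t^4) dB_t.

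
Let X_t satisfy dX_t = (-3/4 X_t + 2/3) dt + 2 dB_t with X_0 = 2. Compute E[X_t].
E[X_t] = 8/9 + 10*exp(-3*t/4)/9

Taking expectations and using E[dB_t] = 0, the mean m(t) = E[X_t] satisfies the ODE m'(t) = a m(t) + b with m(0) = x_0. With a = -3/4, b = 2/3, x_0 = 2, the solution is
  m(t) = x_0 * exp(a t) + (b/a) * (exp(a t) - 1)
       = 2 * exp((-3/4) t) + ((2/3)/(-3/4)) * (exp((-3/4) t) - 1)
       = 8/9 + 10*exp(-3*t/4)/9.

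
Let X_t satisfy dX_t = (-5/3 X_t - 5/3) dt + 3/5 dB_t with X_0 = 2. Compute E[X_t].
E[X_t] = -1 + 3*exp(-5*t/3)

Taking expectations and using E[dB_t] = 0, the mean m(t) = E[X_t] satisfies the ODE m'(t) = a m(t) + b with m(0) = x_0. With a = -5/3, b = -5/3, x_0 = 2, the solution is
  m(t) = x_0 * exp(a t) + (b/a) * (exp(a t) - 1)
       = 2 * exp((-5/3) t) + ((-5/3)/(-5/3)) * (exp((-5/3) t) - 1)
       = -1 + 3*exp(-5*t/3).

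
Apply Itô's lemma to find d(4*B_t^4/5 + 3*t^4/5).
d(4*B_t^4/5 + 3*t^4/5) = (24*B_t^2/5 + 12*t^3/5) dt + (16*B_t^3/5) dB_t

Itô's formula for f(t, x): d f(t, B_t) = (f_t + (1/2) f_xx) dt + f_x dB_t. Compute partials of f(t, x) = 3*t^4/5 + 4*x^4/5:
  f_t(t,x)  = 12*t^3/5
  f_x(t,x)  = 16*x^3/5
  f_xx(t,x) = 48*x^2/5
Assemble drift = f_t + (1/2) f_xx = 12*t^3/5 + 24*x^2/5 and diffusion = f_x = 16*x^3/5. Substituting x = B_t:
  d(4*B_t^4/5 + 3*t^4/5) = (24*B_t^2/5 + 12*t^3/5) dt + (16*B_t^3/5) dB_t.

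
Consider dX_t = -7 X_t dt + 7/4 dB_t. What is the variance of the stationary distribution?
lim Var(X_t) = 7/32

The OU SDE dX = -theta X dt + sigma dB admits the integrating factor exp(theta t): d(exp(theta t) X_t) = sigma exp(theta t) dB_t. Integrating from 0 to t gives X_t = x_0 * exp(-theta t) + sigma * int_0^t exp(-theta (t-s)) dB_s for any initial x_0. The Itô integral has variance (by the Itô isometry) sigma^2 * int_0^t exp(-2 theta (t - s)) ds = sigma^2 * (1 - exp(-2 theta t)) / (2 theta), independent of x_0.
With theta = 7, sigma = 7/4:
  Var(X_t) = (7/4)^2 * (1 - exp(-2*7 t)) / (2 * 7) = 7/32 - 7*exp(-14*t)/32.
As t -> infinity, exp(-2*7 t) -> 0, so the stationary variance is sigma^2 / (2 theta) = 7/32.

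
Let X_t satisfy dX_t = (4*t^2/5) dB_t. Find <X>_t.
<X>_t = 16*t^5/125

For an Itô process dX_t = a(t) dt + b(t) dB_t, the quadratic variation is <X>_t = int_0^t b(s)^2 ds (the drift term does not contribute). Here b(s) = 4*s^2/5, so
  b(s)^2 = 16*s^4/25.
Integrating from 0 to t:
  <X>_t = int_0^t (16*s^4/25) ds = 16*t^5/125.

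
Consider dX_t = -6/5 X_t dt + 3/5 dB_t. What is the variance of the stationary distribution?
lim Var(X_t) = 3/20

The OU SDE dX = -theta X dt + sigma dB admits the integrating factor exp(theta t): d(exp(theta t) X_t) = sigma exp(theta t) dB_t. Integrating from 0 to t gives X_t = x_0 * exp(-theta t) + sigma * int_0^t exp(-theta (t-s)) dB_s for any initial x_0. The Itô integral has variance (by the Itô isometry) sigma^2 * int_0^t exp(-2 theta (t - s)) ds = sigma^2 * (1 - exp(-2 theta t)) / (2 theta), independent of x_0.
With theta = 6/5, sigma = 3/5:
  Var(X_t) = (3/5)^2 * (1 - exp(-2*6/5 t)) / (2 * 6/5) = 3/20 - 3*exp(-12*t/5)/20.
As t -> infinity, exp(-2*6/5 t) -> 0, so the stationary variance is sigma^2 / (2 theta) = 3/20.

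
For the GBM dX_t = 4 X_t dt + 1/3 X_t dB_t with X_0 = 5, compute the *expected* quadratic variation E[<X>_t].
E[<X>_t] = 25*exp(73*t/9)/73 - 25/73

<X>_t = int_0^t ((1/3) * X_s)^2 ds. Taking expectation inside the integral: E[<X>_t] = (1/3)^2 * int_0^t E[X_s^2] ds. For GBM, E[X_s^2] = x_0^2 * exp((2 mu + sigma^2) s). Integrating:
  E[<X>_t] = (1/3)^2 * 5^2 * (exp((2*4 + (1/3)^2) t) - 1) / (2*4 + (1/3)^2)
           = (1/3)^2 * 5^2 * (exp((73/9) t) - 1) / (73/9) = 25*exp(73*t/9)/73 - 25/73.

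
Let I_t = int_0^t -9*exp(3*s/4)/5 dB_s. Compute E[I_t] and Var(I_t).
E[I_t] = 0; Var(I_t) = 54*exp(3*t/2)/25 - 54/25

The Itô integral of a deterministic integrand f(s) has mean 0 because each increment f(s) * (B_{s+ds} - B_s) has mean 0. By the Itô isometry:
  Var( int_0^t f(s) dB_s ) = E[ (int_0^t f(s) dB_s)^2 ] = int_0^t f(s)^2 ds.
Here f(s) = -9*exp(3*s/4)/5, so f(s)^2 = 81*exp(3*s/2)/25. Integrate:
  int_0^t (81*exp(3*s/2)/25) ds = 54*exp(3*t/2)/25 - 54/25.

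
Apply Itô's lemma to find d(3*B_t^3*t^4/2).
d(3*B_t^3*t^4/2) = (3*B_t*t^3*(4*B_t^2 + 3*t)/2) dt + (9*B_t^2*t^4/2) dB_t

Itô's formula for f(t, x): d f(t, B_t) = (f_t + (1/2) f_xx) dt + f_x dB_t. Compute partials of f(t, x) = 3*t^4*x^3/2:
  f_t(t,x)  = 6*t^3*x^3
  f_x(t,x)  = 9*t^4*x^2/2
  f_xx(t,x) = 9*t^4*x
Assemble drift = f_t + (1/2) f_xx = 3*t^3*x*(3*t + 4*x^2)/2 and diffusion = f_x = 9*t^4*x^2/2. Substituting x = B_t:
  d(3*B_t^3*t^4/2) = (3*B_t*t^3*(4*B_t^2 + 3*t)/2) dt + (9*B_t^2*t^4/2) dB_t.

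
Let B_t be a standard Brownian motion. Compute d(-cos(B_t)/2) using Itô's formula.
d(-cos(B_t)/2) = (cos(B_t)/4) dt + (sin(B_t)/2) dB_t

Itô's formula for f(B_t) gives d f(B_t) = f'(B_t) dB_t + (1/2) f''(B_t) dt. Compute derivatives of f(x) = -cos(x)/2:
  f'(x)  = sin(x)/2
  f''(x) = cos(x)/2
Substitute x = B_t and multiply the f'' term by 1/2:
  drift     = (1/2) * (cos(x)/2) evaluated at B_t = cos(B_t)/4
  diffusion = (sin(x)/2) evaluated at B_t = sin(B_t)/2
Therefore d(-cos(B_t)/2) = (cos(B_t)/4) dt + (sin(B_t)/2) dB_t.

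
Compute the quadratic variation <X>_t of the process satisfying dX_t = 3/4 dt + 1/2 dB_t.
<X>_t = t/4

For an Itô process dX_t = a(t) dt + b(t) dB_t, the quadratic variation is <X>_t = int_0^t b(s)^2 ds (the drift term does not contribute). Here b(s) = 1/2, so
  b(s)^2 = 1/4.
Integrating from 0 to t:
  <X>_t = int_0^t (1/4) ds = t/4.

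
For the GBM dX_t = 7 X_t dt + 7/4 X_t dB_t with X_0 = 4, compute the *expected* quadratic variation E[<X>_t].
E[<X>_t] = 112*exp(273*t/16)/39 - 112/39

<X>_t = int_0^t ((7/4) * X_s)^2 ds. Taking expectation inside the integral: E[<X>_t] = (7/4)^2 * int_0^t E[X_s^2] ds. For GBM, E[X_s^2] = x_0^2 * exp((2 mu + sigma^2) s). Integrating:
  E[<X>_t] = (7/4)^2 * 4^2 * (exp((2*7 + (7/4)^2) t) - 1) / (2*7 + (7/4)^2)
           = (7/4)^2 * 4^2 * (exp((273/16) t) - 1) / (273/16) = 112*exp(273*t/16)/39 - 112/39.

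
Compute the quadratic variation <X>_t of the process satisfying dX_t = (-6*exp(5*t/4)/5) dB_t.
<X>_t = 72*exp(5*t/2)/125 - 72/125

For an Itô process dX_t = a(t) dt + b(t) dB_t, the quadratic variation is <X>_t = int_0^t b(s)^2 ds (the drift term does not contribute). Here b(s) = -6*exp(5*s/4)/5, so
  b(s)^2 = 36*exp(5*s/2)/25.
Integrating from 0 to t:
  <X>_t = int_0^t (36*exp(5*s/2)/25) ds = 72*exp(5*t/2)/125 - 72/125.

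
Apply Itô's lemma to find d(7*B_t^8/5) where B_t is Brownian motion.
d(7*B_t^8/5) = (196*B_t^6/5) dt + (56*B_t^7/5) dB_t

Itô's formula for f(B_t) gives d f(B_t) = f'(B_t) dB_t + (1/2) f''(B_t) dt. Compute derivatives of f(x) = 7*x^8/5:
  f'(x)  = 56*x^7/5
  f''(x) = 392*x^6/5
Substitute x = B_t and multiply the f'' term by 1/2:
  drift     = (1/2) * (392*x^6/5) evaluated at B_t = 196*B_t^6/5
  diffusion = (56*x^7/5) evaluated at B_t = 56*B_t^7/5
Therefore d(7*B_t^8/5) = (196*B_t^6/5) dt + (56*B_t^7/5) dB_t.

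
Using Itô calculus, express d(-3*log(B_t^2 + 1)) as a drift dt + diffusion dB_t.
d(-3*log(B_t^2 + 1)) = (3*(B_t^2 - 1)/(B_t^2 + 1)^2) dt + (-6*B_t/(B_t^2 + 1)) dB_t

Itô's formula for f(B_t) gives d f(B_t) = f'(B_t) dB_t + (1/2) f''(B_t) dt. Compute derivatives of f(x) = -3*log(x^2 + 1):
  f'(x)  = -6*x/(x^2 + 1)
  f''(x) = 6*(x^2 - 1)/(x^2 + 1)^2
Substitute x = B_t and multiply the f'' term by 1/2:
  drift     = (1/2) * (6*(x^2 - 1)/(x^2 + 1)^2) evaluated at B_t = 3*(B_t^2 - 1)/(B_t^2 + 1)^2
  diffusion = (-6*x/(x^2 + 1)) evaluated at B_t = -6*B_t/(B_t^2 + 1)
Therefore d(-3*log(B_t^2 + 1)) = (3*(B_t^2 - 1)/(B_t^2 + 1)^2) dt + (-6*B_t/(B_t^2 + 1)) dB_t.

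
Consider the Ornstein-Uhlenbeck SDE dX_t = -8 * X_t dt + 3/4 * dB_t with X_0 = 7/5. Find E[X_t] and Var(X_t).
E[X_t] = 7*exp(-8*t)/5; Var(X_t) = 9/256 - 9*exp(-16*t)/256

The OU SDE dX = -theta X dt + sigma dB admits the integrating factor exp(theta t): d(exp(theta t) X_t) = sigma exp(theta t) dB_t. Integrating from 0 to t:
  X_t = x_0 * exp(-theta t) + sigma * int_0^t exp(-theta (t-s)) dB_s.
The Itô integral has mean 0 and (by the Itô isometry) variance sigma^2 * int_0^t exp(-2 theta (t - s)) ds = sigma^2 * (1 - exp(-2 theta t)) / (2 theta).
With theta = 8, sigma = 3/4, x_0 = 7/5:
  E[X_t] = 7/5 * exp(-8 t) = 7*exp(-8*t)/5
  Var(X_t) = (3/4)^2 * (1 - exp(-2*8 t)) / (2 * 8) = 9/256 - 9*exp(-16*t)/256.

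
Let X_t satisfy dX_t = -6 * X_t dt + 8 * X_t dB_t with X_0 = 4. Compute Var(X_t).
Var(X_t) = (16*exp(64*t) - 16)*exp(-12*t)

For GBM dX = mu X dt + sigma X dB with X_0 = x_0, apply Itô to Y = log X: dY = (mu - sigma^2/2) dt + sigma dB, so Y_t = log(x_0) + (mu - sigma^2/2) t + sigma B_t and hence X_t = x_0 * exp((mu - sigma^2/2) t + sigma B_t).
With mu = -6, sigma = 8, x_0 = 4, this gives:
  X_t = 4 * exp((-38) * t + (8) * B_t).
Since sigma*B_t ~ Normal(0, sigma^2 t), E[exp(sigma*B_t)] = exp(sigma^2 t / 2); so E[X_t] = x_0 * exp((mu - sigma^2/2) t) * exp(sigma^2 t / 2) = x_0 * exp(mu t) = 4*exp(-6*t).
Var(X_t) = E[X_t^2] - (E[X_t])^2 = x_0^2 * exp(2 mu t) * (exp(sigma^2 t) - 1) = (16*exp(64*t) - 16)*exp(-12*t).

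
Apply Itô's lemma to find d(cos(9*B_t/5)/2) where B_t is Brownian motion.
d(cos(9*B_t/5)/2) = (-81*cos(9*B_t/5)/100) dt + (-9*sin(9*B_t/5)/10) dB_t

Itô's formula for f(B_t) gives d f(B_t) = f'(B_t) dB_t + (1/2) f''(B_t) dt. Compute derivatives of f(x) = cos(9*x/5)/2:
  f'(x)  = -9*sin(9*x/5)/10
  f''(x) = -81*cos(9*x/5)/50
Substitute x = B_t and multiply the f'' term by 1/2:
  drift     = (1/2) * (-81*cos(9*x/5)/50) evaluated at B_t = -81*cos(9*B_t/5)/100
  diffusion = (-9*sin(9*x/5)/10) evaluated at B_t = -9*sin(9*B_t/5)/10
Therefore d(cos(9*B_t/5)/2) = (-81*cos(9*B_t/5)/100) dt + (-9*sin(9*B_t/5)/10) dB_t.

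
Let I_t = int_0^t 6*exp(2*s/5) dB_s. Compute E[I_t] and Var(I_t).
E[I_t] = 0; Var(I_t) = 45*exp(4*t/5) - 45

The Itô integral of a deterministic integrand f(s) has mean 0 because each increment f(s) * (B_{s+ds} - B_s) has mean 0. By the Itô isometry:
  Var( int_0^t f(s) dB_s ) = E[ (int_0^t f(s) dB_s)^2 ] = int_0^t f(s)^2 ds.
Here f(s) = 6*exp(2*s/5), so f(s)^2 = 36*exp(4*s/5). Integrate:
  int_0^t (36*exp(4*s/5)) ds = 45*exp(4*t/5) - 45.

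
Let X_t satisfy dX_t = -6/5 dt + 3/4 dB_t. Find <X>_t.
<X>_t = 9*t/16

For an Itô process dX_t = a(t) dt + b(t) dB_t, the quadratic variation is <X>_t = int_0^t b(s)^2 ds (the drift term does not contribute). Here b(s) = 3/4, so
  b(s)^2 = 9/16.
Integrating from 0 to t:
  <X>_t = int_0^t (9/16) ds = 9*t/16.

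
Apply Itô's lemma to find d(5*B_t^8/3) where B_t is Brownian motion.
d(5*B_t^8/3) = (140*B_t^6/3) dt + (40*B_t^7/3) dB_t

Itô's formula for f(B_t) gives d f(B_t) = f'(B_t) dB_t + (1/2) f''(B_t) dt. Compute derivatives of f(x) = 5*x^8/3:
  f'(x)  = 40*x^7/3
  f''(x) = 280*x^6/3
Substitute x = B_t and multiply the f'' term by 1/2:
  drift     = (1/2) * (280*x^6/3) evaluated at B_t = 140*B_t^6/3
  diffusion = (40*x^7/3) evaluated at B_t = 40*B_t^7/3
Therefore d(5*B_t^8/3) = (140*B_t^6/3) dt + (40*B_t^7/3) dB_t.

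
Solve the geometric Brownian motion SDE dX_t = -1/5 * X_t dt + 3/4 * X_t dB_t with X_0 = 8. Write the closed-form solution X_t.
X_t = 8 * exp((-77/160) * t + (3/4) * B_t)

For GBM dX = mu X dt + sigma X dB with X_0 = x_0, apply Itô to Y = log X: dY = (mu - sigma^2/2) dt + sigma dB, so Y_t = log(x_0) + (mu - sigma^2/2) t + sigma B_t and hence X_t = x_0 * exp((mu - sigma^2/2) t + sigma B_t).
With mu = -1/5, sigma = 3/4, x_0 = 8, this gives:
  X_t = 8 * exp((-77/160) * t + (3/4) * B_t).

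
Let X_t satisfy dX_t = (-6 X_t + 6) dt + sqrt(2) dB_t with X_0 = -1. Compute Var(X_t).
Var(X_t) = 1/6 - exp(-12*t)/6

The variance V(t) = Var(X_t) satisfies V'(t) = 2 a V(t) + c^2 with V(0) = 0 (drift coefficient is linear in X, diffusion is constant). With a = -6, c = sqrt(2), the solution is
  V(t) = (c^2 / (2 a)) * (exp(2 a t) - 1)
       = (sqrt(2)^2 / (2*(-6))) * (exp((-12) t) - 1)
       = 1/6 - exp(-12*t)/6.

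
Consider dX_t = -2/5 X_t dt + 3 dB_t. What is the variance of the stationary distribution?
lim Var(X_t) = 45/4

The OU SDE dX = -theta X dt + sigma dB admits the integrating factor exp(theta t): d(exp(theta t) X_t) = sigma exp(theta t) dB_t. Integrating from 0 to t gives X_t = x_0 * exp(-theta t) + sigma * int_0^t exp(-theta (t-s)) dB_s for any initial x_0. The Itô integral has variance (by the Itô isometry) sigma^2 * int_0^t exp(-2 theta (t - s)) ds = sigma^2 * (1 - exp(-2 theta t)) / (2 theta), independent of x_0.
With theta = 2/5, sigma = 3:
  Var(X_t) = (3)^2 * (1 - exp(-2*2/5 t)) / (2 * 2/5) = 45/4 - 45*exp(-4*t/5)/4.
As t -> infinity, exp(-2*2/5 t) -> 0, so the stationary variance is sigma^2 / (2 theta) = 45/4.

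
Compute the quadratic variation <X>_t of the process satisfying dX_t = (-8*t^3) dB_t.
<X>_t = 64*t^7/7

For an Itô process dX_t = a(t) dt + b(t) dB_t, the quadratic variation is <X>_t = int_0^t b(s)^2 ds (the drift term does not contribute). Here b(s) = -8*s^3, so
  b(s)^2 = 64*s^6.
Integrating from 0 to t:
  <X>_t = int_0^t (64*s^6) ds = 64*t^7/7.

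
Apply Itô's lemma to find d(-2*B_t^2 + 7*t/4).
d(-2*B_t^2 + 7*t/4) = (-1/4) dt + (-4*B_t) dB_t

Itô's formula for f(t, x): d f(t, B_t) = (f_t + (1/2) f_xx) dt + f_x dB_t. Compute partials of f(t, x) = 7*t/4 - 2*x^2:
  f_t(t,x)  = 7/4
  f_x(t,x)  = -4*x
  f_xx(t,x) = -4
Assemble drift = f_t + (1/2) f_xx = -1/4 and diffusion = f_x = -4*x. Substituting x = B_t:
  d(-2*B_t^2 + 7*t/4) = (-1/4) dt + (-4*B_t) dB_t.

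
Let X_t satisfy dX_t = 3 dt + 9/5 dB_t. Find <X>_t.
<X>_t = 81*t/25

For an Itô process dX_t = a(t) dt + b(t) dB_t, the quadratic variation is <X>_t = int_0^t b(s)^2 ds (the drift term does not contribute). Here b(s) = 9/5, so
  b(s)^2 = 81/25.
Integrating from 0 to t:
  <X>_t = int_0^t (81/25) ds = 81*t/25.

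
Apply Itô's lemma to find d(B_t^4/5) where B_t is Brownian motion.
d(B_t^4/5) = (6*B_t^2/5) dt + (4*B_t^3/5) dB_t

Itô's formula for f(B_t) gives d f(B_t) = f'(B_t) dB_t + (1/2) f''(B_t) dt. Compute derivatives of f(x) = x^4/5:
  f'(x)  = 4*x^3/5
  f''(x) = 12*x^2/5
Substitute x = B_t and multiply the f'' term by 1/2:
  drift     = (1/2) * (12*x^2/5) evaluated at B_t = 6*B_t^2/5
  diffusion = (4*x^3/5) evaluated at B_t = 4*B_t^3/5
Therefore d(B_t^4/5) = (6*B_t^2/5) dt + (4*B_t^3/5) dB_t.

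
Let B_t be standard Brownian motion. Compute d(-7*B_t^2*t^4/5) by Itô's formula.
d(-7*B_t^2*t^4/5) = (7*t^3*(-4*B_t^2 - t)/5) dt + (-14*B_t*t^4/5) dB_t

Itô's formula for f(t, x): d f(t, B_t) = (f_t + (1/2) f_xx) dt + f_x dB_t. Compute partials of f(t, x) = -7*t^4*x^2/5:
  f_t(t,x)  = -28*t^3*x^2/5
  f_x(t,x)  = -14*t^4*x/5
  f_xx(t,x) = -14*t^4/5
Assemble drift = f_t + (1/2) f_xx = 7*t^3*(-t - 4*x^2)/5 and diffusion = f_x = -14*t^4*x/5. Substituting x = B_t:
  d(-7*B_t^2*t^4/5) = (7*t^3*(-4*B_t^2 - t)/5) dt + (-14*B_t*t^4/5) dB_t.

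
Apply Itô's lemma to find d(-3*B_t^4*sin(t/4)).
d(-3*B_t^4*sin(t/4)) = (-3*B_t^2*(B_t^2*cos(t/4) + 24*sin(t/4))/4) dt + (-12*B_t^3*sin(t/4)) dB_t

Itô's formula for f(t, x): d f(t, B_t) = (f_t + (1/2) f_xx) dt + f_x dB_t. Compute partials of f(t, x) = -3*x^4*sin(t/4):
  f_t(t,x)  = -3*x^4*cos(t/4)/4
  f_x(t,x)  = -12*x^3*sin(t/4)
  f_xx(t,x) = -36*x^2*sin(t/4)
Assemble drift = f_t + (1/2) f_xx = -3*x^2*(x^2*cos(t/4) + 24*sin(t/4))/4 and diffusion = f_x = -12*x^3*sin(t/4). Substituting x = B_t:
  d(-3*B_t^4*sin(t/4)) = (-3*B_t^2*(B_t^2*cos(t/4) + 24*sin(t/4))/4) dt + (-12*B_t^3*sin(t/4)) dB_t.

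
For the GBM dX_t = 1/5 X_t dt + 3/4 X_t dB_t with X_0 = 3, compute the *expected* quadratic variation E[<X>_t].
E[<X>_t] = 405*exp(77*t/80)/77 - 405/77

<X>_t = int_0^t ((3/4) * X_s)^2 ds. Taking expectation inside the integral: E[<X>_t] = (3/4)^2 * int_0^t E[X_s^2] ds. For GBM, E[X_s^2] = x_0^2 * exp((2 mu + sigma^2) s). Integrating:
  E[<X>_t] = (3/4)^2 * 3^2 * (exp((2*(1/5) + (3/4)^2) t) - 1) / (2*(1/5) + (3/4)^2)
           = (3/4)^2 * 3^2 * (exp((77/80) t) - 1) / (77/80) = 405*exp(77*t/80)/77 - 405/77.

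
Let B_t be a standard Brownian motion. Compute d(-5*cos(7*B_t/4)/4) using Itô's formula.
d(-5*cos(7*B_t/4)/4) = (245*cos(7*B_t/4)/128) dt + (35*sin(7*B_t/4)/16) dB_t

Itô's formula for f(B_t) gives d f(B_t) = f'(B_t) dB_t + (1/2) f''(B_t) dt. Compute derivatives of f(x) = -5*cos(7*x/4)/4:
  f'(x)  = 35*sin(7*x/4)/16
  f''(x) = 245*cos(7*x/4)/64
Substitute x = B_t and multiply the f'' term by 1/2:
  drift     = (1/2) * (245*cos(7*x/4)/64) evaluated at B_t = 245*cos(7*B_t/4)/128
  diffusion = (35*sin(7*x/4)/16) evaluated at B_t = 35*sin(7*B_t/4)/16
Therefore d(-5*cos(7*B_t/4)/4) = (245*cos(7*B_t/4)/128) dt + (35*sin(7*B_t/4)/16) dB_t.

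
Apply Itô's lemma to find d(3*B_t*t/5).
d(3*B_t*t/5) = (3*B_t/5) dt + (3*t/5) dB_t

Itô's formula for f(t, x): d f(t, B_t) = (f_t + (1/2) f_xx) dt + f_x dB_t. Compute partials of f(t, x) = 3*t*x/5:
  f_t(t,x)  = 3*x/5
  f_x(t,x)  = 3*t/5
  f_xx(t,x) = 0
Assemble drift = f_t + (1/2) f_xx = 3*x/5 and diffusion = f_x = 3*t/5. Substituting x = B_t:
  d(3*B_t*t/5) = (3*B_t/5) dt + (3*t/5) dB_t.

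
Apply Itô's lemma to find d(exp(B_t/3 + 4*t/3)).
d(exp(B_t/3 + 4*t/3)) = (25*exp(B_t/3 + 4*t/3)/18) dt + (exp(B_t/3 + 4*t/3)/3) dB_t

Itô's formula for f(t, x): d f(t, B_t) = (f_t + (1/2) f_xx) dt + f_x dB_t. Compute partials of f(t, x) = exp(4*t/3 + x/3):
  f_t(t,x)  = 4*exp(4*t/3 + x/3)/3
  f_x(t,x)  = exp(4*t/3 + x/3)/3
  f_xx(t,x) = exp(4*t/3 + x/3)/9
Assemble drift = f_t + (1/2) f_xx = 25*exp(4*t/3 + x/3)/18 and diffusion = f_x = exp(4*t/3 + x/3)/3. Substituting x = B_t:
  d(exp(B_t/3 + 4*t/3)) = (25*exp(B_t/3 + 4*t/3)/18) dt + (exp(B_t/3 + 4*t/3)/3) dB_t.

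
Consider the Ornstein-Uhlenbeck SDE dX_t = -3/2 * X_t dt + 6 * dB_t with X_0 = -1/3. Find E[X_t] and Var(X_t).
E[X_t] = -exp(-3*t/2)/3; Var(X_t) = 12 - 12*exp(-3*t)

The OU SDE dX = -theta X dt + sigma dB admits the integrating factor exp(theta t): d(exp(theta t) X_t) = sigma exp(theta t) dB_t. Integrating from 0 to t:
  X_t = x_0 * exp(-theta t) + sigma * int_0^t exp(-theta (t-s)) dB_s.
The Itô integral has mean 0 and (by the Itô isometry) variance sigma^2 * int_0^t exp(-2 theta (t - s)) ds = sigma^2 * (1 - exp(-2 theta t)) / (2 theta).
With theta = 3/2, sigma = 6, x_0 = -1/3:
  E[X_t] = -1/3 * exp(-3/2 t) = -exp(-3*t/2)/3
  Var(X_t) = (6)^2 * (1 - exp(-2*3/2 t)) / (2 * 3/2) = 12 - 12*exp(-3*t).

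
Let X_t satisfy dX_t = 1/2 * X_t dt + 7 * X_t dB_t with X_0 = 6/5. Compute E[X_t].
E[X_t] = 6*exp(t/2)/5

For GBM dX = mu X dt + sigma X dB with X_0 = x_0, apply Itô to Y = log X: dY = (mu - sigma^2/2) dt + sigma dB, so Y_t = log(x_0) + (mu - sigma^2/2) t + sigma B_t and hence X_t = x_0 * exp((mu - sigma^2/2) t + sigma B_t).
With mu = 1/2, sigma = 7, x_0 = 6/5, this gives:
  X_t = 6/5 * exp((-24) * t + (7) * B_t).
Since sigma*B_t ~ Normal(0, sigma^2 t), E[exp(sigma*B_t)] = exp(sigma^2 t / 2); so E[X_t] = x_0 * exp((mu - sigma^2/2) t) * exp(sigma^2 t / 2) = x_0 * exp(mu t) = 6*exp(t/2)/5.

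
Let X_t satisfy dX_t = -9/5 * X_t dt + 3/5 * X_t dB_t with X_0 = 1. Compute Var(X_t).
Var(X_t) = (exp(9*t/25) - 1)*exp(-18*t/5)

For GBM dX = mu X dt + sigma X dB with X_0 = x_0, apply Itô to Y = log X: dY = (mu - sigma^2/2) dt + sigma dB, so Y_t = log(x_0) + (mu - sigma^2/2) t + sigma B_t and hence X_t = x_0 * exp((mu - sigma^2/2) t + sigma B_t).
With mu = -9/5, sigma = 3/5, x_0 = 1, this gives:
  X_t = 1 * exp((-99/50) * t + (3/5) * B_t).
Since sigma*B_t ~ Normal(0, sigma^2 t), E[exp(sigma*B_t)] = exp(sigma^2 t / 2); so E[X_t] = x_0 * exp((mu - sigma^2/2) t) * exp(sigma^2 t / 2) = x_0 * exp(mu t) = exp(-9*t/5).
Var(X_t) = E[X_t^2] - (E[X_t])^2 = x_0^2 * exp(2 mu t) * (exp(sigma^2 t) - 1) = (exp(9*t/25) - 1)*exp(-18*t/5).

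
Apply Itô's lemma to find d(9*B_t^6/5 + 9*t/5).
d(9*B_t^6/5 + 9*t/5) = (27*B_t^4 + 9/5) dt + (54*B_t^5/5) dB_t

Itô's formula for f(t, x): d f(t, B_t) = (f_t + (1/2) f_xx) dt + f_x dB_t. Compute partials of f(t, x) = 9*t/5 + 9*x^6/5:
  f_t(t,x)  = 9/5
  f_x(t,x)  = 54*x^5/5
  f_xx(t,x) = 54*x^4
Assemble drift = f_t + (1/2) f_xx = 27*x^4 + 9/5 and diffusion = f_x = 54*x^5/5. Substituting x = B_t:
  d(9*B_t^6/5 + 9*t/5) = (27*B_t^4 + 9/5) dt + (54*B_t^5/5) dB_t.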